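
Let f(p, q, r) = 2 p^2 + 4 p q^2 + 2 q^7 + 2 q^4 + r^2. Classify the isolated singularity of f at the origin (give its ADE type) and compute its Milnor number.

Type A_6, Milnor number mu = 6.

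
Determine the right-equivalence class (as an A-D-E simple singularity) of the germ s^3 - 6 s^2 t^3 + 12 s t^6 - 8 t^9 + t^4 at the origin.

E_6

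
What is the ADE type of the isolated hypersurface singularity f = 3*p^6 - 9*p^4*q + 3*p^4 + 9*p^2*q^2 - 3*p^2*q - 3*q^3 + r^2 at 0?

D_4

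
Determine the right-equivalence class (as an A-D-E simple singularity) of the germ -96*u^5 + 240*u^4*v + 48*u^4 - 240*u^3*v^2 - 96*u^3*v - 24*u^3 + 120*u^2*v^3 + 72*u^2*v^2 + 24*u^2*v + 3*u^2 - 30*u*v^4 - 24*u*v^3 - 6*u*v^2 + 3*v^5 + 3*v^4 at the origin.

A4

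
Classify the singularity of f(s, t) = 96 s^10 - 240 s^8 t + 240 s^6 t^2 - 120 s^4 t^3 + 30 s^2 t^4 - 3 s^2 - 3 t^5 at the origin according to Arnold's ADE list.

The Hessian of f at 0 has rank 1. Corank 1: A-series; mu = 4 gives A_4.

A4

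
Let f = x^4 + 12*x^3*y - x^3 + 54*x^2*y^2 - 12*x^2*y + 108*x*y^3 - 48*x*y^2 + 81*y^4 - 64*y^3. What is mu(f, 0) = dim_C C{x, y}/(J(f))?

The Hessian of f at 0 is [[0, 0], [0, 0]] with rank 0, so corank 2. A Groebner basis of the Jacobian ideal J(f) in C{x,y} is {y^4, x*y^2 + 11*y^3/3, x^2 + 8*x*y + 16*y^2}; counting standard monomials gives mu = 6. Corank 2; j^3 = -(x + 4*y)^3 is a perfect cube, so E-series; the 4-jet and mu = 6 give E_6.

6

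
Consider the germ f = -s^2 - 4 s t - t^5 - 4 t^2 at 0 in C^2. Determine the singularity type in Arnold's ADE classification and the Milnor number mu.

The Hessian of f at 0 is [[-2, -4], [-4, -8]] with rank 1, so corank 1. A Groebner basis of the Jacobian ideal J(f) in C{s,t} is {t^4, s + 2*t}; counting standard monomials gives mu = 4. Corank 1: A-series; mu = 4 gives A_4.

Type A4, Milnor number mu = 4.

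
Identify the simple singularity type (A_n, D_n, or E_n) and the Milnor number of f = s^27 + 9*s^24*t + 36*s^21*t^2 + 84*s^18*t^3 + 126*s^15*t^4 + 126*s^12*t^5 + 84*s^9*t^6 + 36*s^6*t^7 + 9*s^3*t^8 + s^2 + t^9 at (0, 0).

Type A_8, Milnor number mu = 8.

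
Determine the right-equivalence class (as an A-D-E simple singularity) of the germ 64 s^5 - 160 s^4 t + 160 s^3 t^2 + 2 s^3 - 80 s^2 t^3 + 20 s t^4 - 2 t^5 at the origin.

The Hessian of f at 0 has rank 0. Corank 2; j^3 = 2*s^3 is a perfect cube, so E-series; the 5-jet and mu = 8 give E_8.

E_8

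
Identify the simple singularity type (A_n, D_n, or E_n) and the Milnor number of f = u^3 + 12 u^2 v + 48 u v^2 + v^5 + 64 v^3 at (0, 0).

The Hessian of f at 0 has rank 0. Corank 2; j^3 = (u + 4*v)^3 is a perfect cube, so E-series; the 5-jet and mu = 8 give E_8.

Type E_8, Milnor number mu = 8.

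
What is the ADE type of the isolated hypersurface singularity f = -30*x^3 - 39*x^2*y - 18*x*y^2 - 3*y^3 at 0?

D_4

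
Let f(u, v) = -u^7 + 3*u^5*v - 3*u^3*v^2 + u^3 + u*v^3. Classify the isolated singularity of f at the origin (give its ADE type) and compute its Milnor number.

Type E_{7}, Milnor number mu = 7.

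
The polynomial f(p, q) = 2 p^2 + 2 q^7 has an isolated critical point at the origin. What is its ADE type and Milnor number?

Type A_{6}, Milnor number mu = 6.

The Hessian of f at 0 has rank 1. Corank 1: A-series; mu = 6 gives A_6.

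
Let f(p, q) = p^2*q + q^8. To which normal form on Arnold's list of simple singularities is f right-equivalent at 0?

D_9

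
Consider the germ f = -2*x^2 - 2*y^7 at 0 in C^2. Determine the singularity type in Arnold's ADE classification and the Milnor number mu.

Type A_6, Milnor number mu = 6.

The Hessian of f at 0 has rank 1. Corank 1: A-series; mu = 6 gives A_6.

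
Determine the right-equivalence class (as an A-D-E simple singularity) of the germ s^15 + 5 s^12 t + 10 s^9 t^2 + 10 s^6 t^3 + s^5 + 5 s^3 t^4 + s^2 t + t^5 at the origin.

The Hessian of f at 0 is [[0, 0], [0, 0]] with rank 0, so corank 2. A Groebner basis of the Jacobian ideal J(f) in C{s,t} is {s^2/5 + t^4, s^3, s*t}; counting standard monomials gives mu = 6. Corank 2; j^3 = s^2*t has shape L^2 M (L != M), so D-series; mu = 6 gives D_6.

D_6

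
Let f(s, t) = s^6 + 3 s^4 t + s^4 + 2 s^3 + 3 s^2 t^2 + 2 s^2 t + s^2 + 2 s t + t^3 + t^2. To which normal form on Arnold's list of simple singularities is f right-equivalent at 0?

A_{2}

The Hessian of f at 0 has rank 1. Corank 1: A-series; mu = 2 gives A_2.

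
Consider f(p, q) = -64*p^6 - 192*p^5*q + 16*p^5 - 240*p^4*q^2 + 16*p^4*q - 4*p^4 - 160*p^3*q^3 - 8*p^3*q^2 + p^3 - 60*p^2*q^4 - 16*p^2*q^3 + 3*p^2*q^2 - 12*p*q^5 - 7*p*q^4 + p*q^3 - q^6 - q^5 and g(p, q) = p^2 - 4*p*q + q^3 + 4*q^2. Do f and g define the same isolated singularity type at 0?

The Hessian of f at 0 is [[0, 0], [0, 0]] with rank 0, so corank 2. A Groebner basis of the Jacobian ideal J(f) in C{p,q} is {3*p^2/7 + q^4 + q^3/7, p^3, p^2*q - p^2/7 - q^3/21, p^2 + p*q^2 + q^3/3}; counting standard monomials gives mu = 7. Corank 2; j^3 = p^3 is a perfect cube, so E-series; the 4-jet and mu = 7 give E_7. The Hessian of g at 0 is [[2, -4], [-4, 8]] with rank 1, so corank 1. A Groebner basis of the Jacobian ideal J(g) in C{p,q} is {q^2, p - 2*q}; counting standard monomials gives mu = 2. Corank 1: A-series; mu = 2 gives A_2. f is E_7 but g is A_2, hence not right-equivalent.

No.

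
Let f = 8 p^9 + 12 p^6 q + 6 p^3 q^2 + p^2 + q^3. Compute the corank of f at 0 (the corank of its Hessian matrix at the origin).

1

Hessian at 0 has rank 1.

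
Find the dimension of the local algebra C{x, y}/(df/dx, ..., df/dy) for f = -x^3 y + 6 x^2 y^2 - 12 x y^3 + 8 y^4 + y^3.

7

The Hessian of f at 0 has rank 0. Corank 2; j^3 = y^3 is a perfect cube, so E-series; the 4-jet and mu = 7 give E_7.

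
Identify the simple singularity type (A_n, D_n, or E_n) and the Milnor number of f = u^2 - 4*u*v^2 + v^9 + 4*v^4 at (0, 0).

Type A_{8}, Milnor number mu = 8.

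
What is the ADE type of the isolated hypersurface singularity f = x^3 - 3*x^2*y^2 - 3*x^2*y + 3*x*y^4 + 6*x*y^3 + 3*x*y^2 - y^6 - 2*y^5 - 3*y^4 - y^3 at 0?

The Hessian of f at 0 has rank 0. Corank 2; j^3 = (x - y)^3 is a perfect cube, so E-series; the 5-jet and mu = 8 give E_8.

E_{8}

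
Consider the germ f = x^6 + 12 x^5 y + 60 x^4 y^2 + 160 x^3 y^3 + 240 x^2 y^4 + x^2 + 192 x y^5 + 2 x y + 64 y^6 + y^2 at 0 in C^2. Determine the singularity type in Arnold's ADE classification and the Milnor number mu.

Type A5, Milnor number mu = 5.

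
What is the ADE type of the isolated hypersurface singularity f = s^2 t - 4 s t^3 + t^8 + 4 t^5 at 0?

The Hessian of f at 0 is [[0, 0], [0, 0]] with rank 0, so corank 2. A Groebner basis of the Jacobian ideal J(f) in C{s,t} is {s^4, s^3*t + s^2 - 2*s*t^2, -s^3/2 + s^2*t^2, -s*t/2 + t^3}; counting standard monomials gives mu = 9. Corank 2; j^3 = s^2*t has shape L^2 M (L != M), so D-series; mu = 9 gives D_9.

D_{9}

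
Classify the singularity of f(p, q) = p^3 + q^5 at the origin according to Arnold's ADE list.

The Hessian of f at 0 has rank 0. Corank 2; j^3 = p^3 is a perfect cube, so E-series; the 5-jet and mu = 8 give E_8.

E_8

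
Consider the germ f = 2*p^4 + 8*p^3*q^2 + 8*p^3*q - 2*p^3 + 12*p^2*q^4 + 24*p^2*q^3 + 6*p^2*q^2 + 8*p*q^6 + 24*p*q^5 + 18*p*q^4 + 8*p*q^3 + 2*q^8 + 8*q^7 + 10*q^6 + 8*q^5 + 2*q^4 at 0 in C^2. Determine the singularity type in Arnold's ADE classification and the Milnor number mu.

The Hessian of f at 0 is [[0, 0], [0, 0]] with rank 0, so corank 2. A Groebner basis of the Jacobian ideal J(f) in C{p,q} is {p^3, p^2*q, p^2/2 + p*q^2, -3*p^2/2 + q^3}; counting standard monomials gives mu = 6. Corank 2; j^3 = -2*p^3 is a perfect cube, so E-series; the 4-jet and mu = 6 give E_6.

Type E_6, Milnor number mu = 6.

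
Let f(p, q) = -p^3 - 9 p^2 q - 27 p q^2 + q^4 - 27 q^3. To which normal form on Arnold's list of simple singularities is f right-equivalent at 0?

E_{6}

The Hessian of f at 0 is [[0, 0], [0, 0]] with rank 0, so corank 2. A Groebner basis of the Jacobian ideal J(f) in C{p,q} is {q^3, p^2 + 6*p*q + 9*q^2}; counting standard monomials gives mu = 6. Corank 2; j^3 = -(p + 3*q)^3 is a perfect cube, so E-series; the 4-jet and mu = 6 give E_6.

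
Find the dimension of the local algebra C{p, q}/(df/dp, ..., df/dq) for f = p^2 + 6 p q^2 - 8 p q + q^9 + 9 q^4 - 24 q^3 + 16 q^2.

8

The Hessian of f at 0 is [[2, -8], [-8, 32]] with rank 1, so corank 1. A Groebner basis of the Jacobian ideal J(f) in C{p,q} is {p^4 - 16*p^3*q - 32*p^3 + 640*p^2*q/3 + 1280*p^2/9 - 2048*p*q/3 - 4096*p/27 + 16384*q/27, p/3 + q^2 - 4*q/3}; counting standard monomials gives mu = 8. Corank 1: A-series; mu = 8 gives A_8.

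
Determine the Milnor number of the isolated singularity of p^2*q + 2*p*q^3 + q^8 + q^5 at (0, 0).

The Hessian of f at 0 has rank 0. Corank 2; j^3 = p^2*q has shape L^2 M (L != M), so D-series; mu = 9 gives D_9.

9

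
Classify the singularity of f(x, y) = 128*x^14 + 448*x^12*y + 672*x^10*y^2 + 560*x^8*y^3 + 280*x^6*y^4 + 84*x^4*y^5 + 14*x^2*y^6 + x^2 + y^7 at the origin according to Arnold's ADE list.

A_6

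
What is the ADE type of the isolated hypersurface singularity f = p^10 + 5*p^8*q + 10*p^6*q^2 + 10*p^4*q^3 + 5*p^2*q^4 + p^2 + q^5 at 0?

A_{4}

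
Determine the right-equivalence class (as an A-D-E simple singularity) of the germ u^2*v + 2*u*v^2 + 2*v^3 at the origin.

The Hessian of f at 0 is [[0, 0], [0, 0]] with rank 0, so corank 2. A Groebner basis of the Jacobian ideal J(f) in C{u,v} is {v^3, u^2 + 2*v^2, u*v + v^2}; counting standard monomials gives mu = 4. Corank 2; j^3 = v*(u^2 + 2*u*v + 2*v^2) splits into three distinct lines over C (the quadratic factor has nonzero discriminant), so D_4.

D4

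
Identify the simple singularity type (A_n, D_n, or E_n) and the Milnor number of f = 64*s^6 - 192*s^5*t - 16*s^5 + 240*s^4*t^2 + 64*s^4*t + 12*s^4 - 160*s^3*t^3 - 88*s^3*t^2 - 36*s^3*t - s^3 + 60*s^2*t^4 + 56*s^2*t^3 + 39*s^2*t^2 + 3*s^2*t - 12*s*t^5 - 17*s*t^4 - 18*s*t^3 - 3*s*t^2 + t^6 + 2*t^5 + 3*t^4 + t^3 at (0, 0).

The Hessian of f at 0 is [[0, 0], [0, 0]] with rank 0, so corank 2. A Groebner basis of the Jacobian ideal J(f) in C{s,t} is {7*s^2/16 + s*t^3 - 7*s*t^2/8 - 7*s*t/8 + 7*t^3/8 + 7*t^2/16, s^2/2 - s*t^2 - s*t + t^4 + t^3 + t^2/2, s^3 - 3*s^2/8 - 9*s*t^2/4 + 3*s*t/4 + 5*t^3/4 - 3*t^2/8, s^2*t - s^2/8 - 7*s*t^2/4 + s*t/4 + 3*t^3/4 - t^2/8}; counting standard monomials gives mu = 8. Corank 2; j^3 = -(s - t)^3 is a perfect cube, so E-series; the 5-jet and mu = 8 give E_8.

Type E_{8}, Milnor number mu = 8.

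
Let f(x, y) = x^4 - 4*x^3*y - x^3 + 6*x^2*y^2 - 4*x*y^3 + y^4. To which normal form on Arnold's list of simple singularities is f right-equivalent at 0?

The Hessian of f at 0 is [[0, 0], [0, 0]] with rank 0, so corank 2. A Groebner basis of the Jacobian ideal J(f) in C{x,y} is {y^4, x*y^2 - y^3/3, x^2}; counting standard monomials gives mu = 6. Corank 2; j^3 = -x^3 is a perfect cube, so E-series; the 4-jet and mu = 6 give E_6.

E_6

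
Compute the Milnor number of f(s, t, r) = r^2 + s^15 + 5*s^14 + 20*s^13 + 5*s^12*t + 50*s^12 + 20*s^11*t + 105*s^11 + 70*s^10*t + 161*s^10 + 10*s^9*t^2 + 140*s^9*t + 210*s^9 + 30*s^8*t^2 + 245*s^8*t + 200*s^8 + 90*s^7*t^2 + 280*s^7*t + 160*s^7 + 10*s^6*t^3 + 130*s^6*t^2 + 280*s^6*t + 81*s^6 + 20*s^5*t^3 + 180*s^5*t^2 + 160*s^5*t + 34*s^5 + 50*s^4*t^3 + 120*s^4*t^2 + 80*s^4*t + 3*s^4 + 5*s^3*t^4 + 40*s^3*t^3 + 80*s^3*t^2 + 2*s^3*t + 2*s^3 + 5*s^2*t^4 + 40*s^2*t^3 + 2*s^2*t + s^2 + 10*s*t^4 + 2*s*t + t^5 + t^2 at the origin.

4

The Hessian of f at 0 is [[2, 2, 0], [2, 2, 0], [0, 0, 2]] with rank 2, so corank 1. A Groebner basis of the Jacobian ideal J(f) in C{s,t,r} is {s + t^3 + t^2 + t, s^2 + 2*s + t^2 + 2*t, s*t - s - t, r}; counting standard monomials gives mu = 4. Corank 1: A-series; mu = 4 gives A_4.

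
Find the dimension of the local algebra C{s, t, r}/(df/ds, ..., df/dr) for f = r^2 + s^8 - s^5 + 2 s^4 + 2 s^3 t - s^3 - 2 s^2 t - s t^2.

9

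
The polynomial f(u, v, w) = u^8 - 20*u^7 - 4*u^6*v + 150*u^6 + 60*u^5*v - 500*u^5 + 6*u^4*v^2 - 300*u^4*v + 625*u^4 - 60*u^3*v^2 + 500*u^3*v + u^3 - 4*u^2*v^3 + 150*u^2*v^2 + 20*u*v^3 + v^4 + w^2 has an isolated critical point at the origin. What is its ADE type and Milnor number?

The Hessian of f at 0 has rank 1. Corank 2; j^3 = u^3 is a perfect cube, so E-series; the 4-jet and mu = 6 give E_6.

Type E6, Milnor number mu = 6.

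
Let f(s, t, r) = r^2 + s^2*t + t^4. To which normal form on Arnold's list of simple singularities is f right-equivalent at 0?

The Hessian of f at 0 is [[0, 0, 0], [0, 0, 0], [0, 0, 2]] with rank 1, so corank 2. A Groebner basis of the Jacobian ideal J(f) in C{s,t,r} is {s^3, s^2/4 + t^3, s*t, r}; counting standard monomials gives mu = 5. Corank 2; j^3 = s^2*t has shape L^2 M (L != M), so D-series; mu = 5 gives D_5.

D5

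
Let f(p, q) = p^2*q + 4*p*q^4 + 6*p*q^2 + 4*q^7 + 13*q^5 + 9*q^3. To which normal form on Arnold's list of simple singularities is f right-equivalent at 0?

D_{6}

The Hessian of f at 0 has rank 0. Corank 2; j^3 = q*(p + 3*q)^2 has shape L^2 M (L != M), so D-series; mu = 6 gives D_6.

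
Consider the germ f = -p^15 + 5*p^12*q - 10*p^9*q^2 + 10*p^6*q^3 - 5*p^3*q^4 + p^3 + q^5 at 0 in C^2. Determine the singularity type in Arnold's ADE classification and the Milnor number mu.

Type E_8, Milnor number mu = 8.

The Hessian of f at 0 has rank 0. Corank 2; j^3 = p^3 is a perfect cube, so E-series; the 5-jet and mu = 8 give E_8.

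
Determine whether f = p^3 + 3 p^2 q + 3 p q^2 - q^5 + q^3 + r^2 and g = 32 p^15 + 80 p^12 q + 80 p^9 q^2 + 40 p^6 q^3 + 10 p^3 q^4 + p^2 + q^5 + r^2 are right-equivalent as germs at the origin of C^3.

The Hessian of f at 0 is [[0, 0, 0], [0, 0, 0], [0, 0, 2]] with rank 1, so corank 2. A Groebner basis of the Jacobian ideal J(f) in C{p,q,r} is {q^4, p^2 + 2*p*q + q^2, r}; counting standard monomials gives mu = 8. Corank 2; j^3 = (p + q)^3 is a perfect cube, so E-series; the 5-jet and mu = 8 give E_8. The Hessian of g at 0 is [[2, 0, 0], [0, 0, 0], [0, 0, 2]] with rank 2, so corank 1. A Groebner basis of the Jacobian ideal J(g) in C{p,q,r} is {q^4, p, r}; counting standard monomials gives mu = 4. Corank 1: A-series; mu = 4 gives A_4. f is E_8 but g is A_4, hence not right-equivalent.

No.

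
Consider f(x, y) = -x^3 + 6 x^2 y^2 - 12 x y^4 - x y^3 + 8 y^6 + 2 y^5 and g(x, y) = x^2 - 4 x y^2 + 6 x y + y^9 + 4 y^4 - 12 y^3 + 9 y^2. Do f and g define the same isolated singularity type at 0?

The Hessian of f at 0 is [[0, 0], [0, 0]] with rank 0, so corank 2. A Groebner basis of the Jacobian ideal J(f) in C{x,y} is {-x^2/4 + y^4 - y^3/12, x^3, x^2*y + x^2/12 + y^3/36, -x^2/2 + x*y^2 - y^3/6}; counting standard monomials gives mu = 7. Corank 2; j^3 = -x^3 is a perfect cube, so E-series; the 4-jet and mu = 7 give E_7. The Hessian of g at 0 is [[2, 6], [6, 18]] with rank 1, so corank 1. A Groebner basis of the Jacobian ideal J(g) in C{x,y} is {x^4 + 12*x^3*y + 27*x^3 + 135*x^2*y + 405*x^2/4 + 729*x*y/2 + 729*x/8 + 2187*y/8, -x/2 + y^2 - 3*y/2}; counting standard monomials gives mu = 8. Corank 1: A-series; mu = 8 gives A_8. f is E_7 but g is A_8, hence not right-equivalent.

No.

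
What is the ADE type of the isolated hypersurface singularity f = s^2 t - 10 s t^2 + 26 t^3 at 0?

D_{4}

The Hessian of f at 0 is [[0, 0], [0, 0]] with rank 0, so corank 2. A Groebner basis of the Jacobian ideal J(f) in C{s,t} is {t^3, s^2 - 22*t^2, s*t - 5*t^2}; counting standard monomials gives mu = 4. Corank 2; j^3 = t*(s^2 - 10*s*t + 26*t^2) splits into three distinct lines over C (the quadratic factor has nonzero discriminant), so D_4.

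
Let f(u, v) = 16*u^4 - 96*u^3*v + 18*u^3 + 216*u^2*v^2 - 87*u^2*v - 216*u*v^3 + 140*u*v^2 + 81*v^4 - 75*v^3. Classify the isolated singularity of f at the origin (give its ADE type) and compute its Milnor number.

Type D_{5}, Milnor number mu = 5.

The Hessian of f at 0 has rank 0. Corank 2; j^3 = (2*u - 3*v)*(3*u - 5*v)^2 has shape L^2 M (L != M), so D-series; mu = 5 gives D_5.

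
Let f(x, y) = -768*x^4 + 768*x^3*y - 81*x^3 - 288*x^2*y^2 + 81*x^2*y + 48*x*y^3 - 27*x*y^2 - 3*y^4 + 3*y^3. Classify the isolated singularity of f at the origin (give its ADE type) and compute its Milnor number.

Type E_6, Milnor number mu = 6.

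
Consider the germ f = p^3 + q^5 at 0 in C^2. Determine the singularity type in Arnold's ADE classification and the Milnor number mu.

Type E8, Milnor number mu = 8.

The Hessian of f at 0 is [[0, 0], [0, 0]] with rank 0, so corank 2. A Groebner basis of the Jacobian ideal J(f) in C{p,q} is {q^4, p^2}; counting standard monomials gives mu = 8. Corank 2; j^3 = p^3 is a perfect cube, so E-series; the 5-jet and mu = 8 give E_8.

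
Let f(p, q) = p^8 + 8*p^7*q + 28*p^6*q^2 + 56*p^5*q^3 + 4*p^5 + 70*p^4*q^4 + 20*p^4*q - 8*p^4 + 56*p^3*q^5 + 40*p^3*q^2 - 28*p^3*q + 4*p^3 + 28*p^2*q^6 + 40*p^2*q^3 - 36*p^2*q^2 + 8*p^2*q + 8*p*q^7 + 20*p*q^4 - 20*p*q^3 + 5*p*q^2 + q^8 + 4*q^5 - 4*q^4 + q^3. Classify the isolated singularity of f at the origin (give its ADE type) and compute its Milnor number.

The Hessian of f at 0 is [[0, 0], [0, 0]] with rank 0, so corank 2. A Groebner basis of the Jacobian ideal J(f) in C{p,q} is {p^2*q^2 + 44*p^2*q - 32*p^2 + 55*p*q^2 - 36*p*q + 35*q^3/2 - 10*q^2, -58*p^2*q + 40*p^2 + p*q^3 - 72*p*q^2 + 46*p*q - 23*q^3 + 13*q^2, 72*p^2*q - 48*p^2 + 88*p*q^2 - 56*p*q + q^4 + 28*q^3 - 16*q^2, p^3 + 3*p^2*q - p^2 + 3*p*q^2 - 3*p*q/2 + q^3 - q^2/2}; counting standard monomials gives mu = 9. Corank 2; j^3 = (p + q)*(2*p + q)^2 has shape L^2 M (L != M), so D-series; mu = 9 gives D_9.

Type D9, Milnor number mu = 9.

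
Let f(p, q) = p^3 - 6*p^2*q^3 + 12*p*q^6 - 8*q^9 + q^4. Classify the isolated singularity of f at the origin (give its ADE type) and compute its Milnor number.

The Hessian of f at 0 has rank 0. Corank 2; j^3 = p^3 is a perfect cube, so E-series; the 4-jet and mu = 6 give E_6.

Type E_{6}, Milnor number mu = 6.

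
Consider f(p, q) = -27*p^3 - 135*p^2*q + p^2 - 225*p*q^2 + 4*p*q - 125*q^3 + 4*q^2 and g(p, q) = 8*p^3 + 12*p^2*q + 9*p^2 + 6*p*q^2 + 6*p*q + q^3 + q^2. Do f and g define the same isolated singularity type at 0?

Yes.

The Hessian of f at 0 is [[2, 4], [4, 8]] with rank 1, so corank 1. A Groebner basis of the Jacobian ideal J(f) in C{p,q} is {q^2, p + 2*q}; counting standard monomials gives mu = 2. Corank 1: A-series; mu = 2 gives A_2. The Hessian of g at 0 is [[18, 6], [6, 2]] with rank 1, so corank 1. A Groebner basis of the Jacobian ideal J(g) in C{p,q} is {q^2, p + q/3}; counting standard monomials gives mu = 2. Corank 1: A-series; mu = 2 gives A_2. Both have type A_2, hence right-equivalent.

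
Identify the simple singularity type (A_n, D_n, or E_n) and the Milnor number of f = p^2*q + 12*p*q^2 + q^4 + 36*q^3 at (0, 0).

The Hessian of f at 0 has rank 0. Corank 2; j^3 = q*(p + 6*q)^2 has shape L^2 M (L != M), so D-series; mu = 5 gives D_5.

Type D_{5}, Milnor number mu = 5.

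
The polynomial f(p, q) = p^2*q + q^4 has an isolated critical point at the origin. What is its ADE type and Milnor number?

Type D_5, Milnor number mu = 5.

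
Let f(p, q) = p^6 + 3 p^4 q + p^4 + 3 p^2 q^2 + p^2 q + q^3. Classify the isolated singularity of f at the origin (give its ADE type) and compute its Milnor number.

The Hessian of f at 0 has rank 0. Corank 2; j^3 = q*(p^2 + q^2) splits into three distinct lines over C (the quadratic factor has nonzero discriminant), so D_4.

Type D4, Milnor number mu = 4.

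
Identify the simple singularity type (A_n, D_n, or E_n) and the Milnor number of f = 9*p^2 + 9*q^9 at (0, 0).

Type A_8, Milnor number mu = 8.

The Hessian of f at 0 is [[18, 0], [0, 0]] with rank 1, so corank 1. A Groebner basis of the Jacobian ideal J(f) in C{p,q} is {q^8, p}; counting standard monomials gives mu = 8. Corank 1: A-series; mu = 8 gives A_8.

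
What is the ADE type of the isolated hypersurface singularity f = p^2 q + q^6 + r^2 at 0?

D7

The Hessian of f at 0 has rank 1. Corank 2; j^3 = p^2*q has shape L^2 M (L != M), so D-series; mu = 7 gives D_7.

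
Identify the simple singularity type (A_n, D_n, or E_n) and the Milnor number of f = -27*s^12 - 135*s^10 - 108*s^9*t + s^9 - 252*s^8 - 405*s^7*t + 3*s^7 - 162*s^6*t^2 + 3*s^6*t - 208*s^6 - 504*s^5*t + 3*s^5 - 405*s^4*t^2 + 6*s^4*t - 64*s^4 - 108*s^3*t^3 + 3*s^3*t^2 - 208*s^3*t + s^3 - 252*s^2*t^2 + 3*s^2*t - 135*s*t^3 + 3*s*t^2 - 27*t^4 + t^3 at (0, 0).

Type E_7, Milnor number mu = 7.

The Hessian of f at 0 has rank 0. Corank 2; j^3 = (s + t)^3 is a perfect cube, so E-series; the 4-jet and mu = 7 give E_7.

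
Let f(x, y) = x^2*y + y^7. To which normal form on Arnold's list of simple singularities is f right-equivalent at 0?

D8

The Hessian of f at 0 has rank 0. Corank 2; j^3 = x^2*y has shape L^2 M (L != M), so D-series; mu = 8 gives D_8.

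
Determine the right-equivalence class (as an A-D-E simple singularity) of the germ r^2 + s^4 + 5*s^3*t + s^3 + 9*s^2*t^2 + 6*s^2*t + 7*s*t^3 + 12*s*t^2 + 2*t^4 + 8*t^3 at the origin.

E7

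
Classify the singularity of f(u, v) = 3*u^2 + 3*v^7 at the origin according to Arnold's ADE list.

A6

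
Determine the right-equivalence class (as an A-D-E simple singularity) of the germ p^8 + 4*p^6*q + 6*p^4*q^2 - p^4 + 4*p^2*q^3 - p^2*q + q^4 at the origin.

The Hessian of f at 0 has rank 0. Corank 2; j^3 = -p^2*q has shape L^2 M (L != M), so D-series; mu = 5 gives D_5.

D5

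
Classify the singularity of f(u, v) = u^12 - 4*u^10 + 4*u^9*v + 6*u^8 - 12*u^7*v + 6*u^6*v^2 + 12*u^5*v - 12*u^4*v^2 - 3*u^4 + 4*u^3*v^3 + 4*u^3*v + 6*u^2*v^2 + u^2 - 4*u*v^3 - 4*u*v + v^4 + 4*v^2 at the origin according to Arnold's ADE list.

A3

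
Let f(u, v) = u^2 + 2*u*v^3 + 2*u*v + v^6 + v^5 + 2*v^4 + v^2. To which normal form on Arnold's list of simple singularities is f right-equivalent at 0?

A_{4}

The Hessian of f at 0 is [[2, 2], [2, 2]] with rank 1, so corank 1. A Groebner basis of the Jacobian ideal J(f) in C{u,v} is {u + v^3 + v, u^2 - v^2, u*v + v^2}; counting standard monomials gives mu = 4. Corank 1: A-series; mu = 4 gives A_4.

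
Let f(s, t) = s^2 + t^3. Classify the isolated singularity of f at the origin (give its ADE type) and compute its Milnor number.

The Hessian of f at 0 is [[2, 0], [0, 0]] with rank 1, so corank 1. A Groebner basis of the Jacobian ideal J(f) in C{s,t} is {t^2, s}; counting standard monomials gives mu = 2. Corank 1: A-series; mu = 2 gives A_2.

Type A2, Milnor number mu = 2.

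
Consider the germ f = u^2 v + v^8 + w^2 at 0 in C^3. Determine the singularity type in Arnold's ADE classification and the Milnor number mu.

The Hessian of f at 0 has rank 1. Corank 2; j^3 = u^2*v has shape L^2 M (L != M), so D-series; mu = 9 gives D_9.

Type D9, Milnor number mu = 9.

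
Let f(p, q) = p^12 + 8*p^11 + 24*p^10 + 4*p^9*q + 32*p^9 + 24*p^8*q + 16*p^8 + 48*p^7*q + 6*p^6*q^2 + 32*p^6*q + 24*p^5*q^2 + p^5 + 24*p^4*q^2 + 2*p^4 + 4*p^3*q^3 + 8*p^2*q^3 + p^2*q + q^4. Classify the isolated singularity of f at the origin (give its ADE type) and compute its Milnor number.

The Hessian of f at 0 has rank 0. Corank 2; j^3 = p^2*q has shape L^2 M (L != M), so D-series; mu = 5 gives D_5.

Type D_5, Milnor number mu = 5.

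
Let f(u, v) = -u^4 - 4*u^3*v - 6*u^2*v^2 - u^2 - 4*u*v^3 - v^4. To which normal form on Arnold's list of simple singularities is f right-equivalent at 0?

A3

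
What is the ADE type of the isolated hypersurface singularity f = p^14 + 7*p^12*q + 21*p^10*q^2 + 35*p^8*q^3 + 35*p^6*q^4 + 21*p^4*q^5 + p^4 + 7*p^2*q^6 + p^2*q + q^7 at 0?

D8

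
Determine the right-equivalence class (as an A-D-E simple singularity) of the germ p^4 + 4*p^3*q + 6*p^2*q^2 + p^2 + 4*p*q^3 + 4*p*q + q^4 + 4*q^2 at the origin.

A_{3}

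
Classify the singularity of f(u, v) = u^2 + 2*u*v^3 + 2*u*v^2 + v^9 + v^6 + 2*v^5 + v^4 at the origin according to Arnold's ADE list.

The Hessian of f at 0 is [[2, 0], [0, 0]] with rank 1, so corank 1. A Groebner basis of the Jacobian ideal J(f) in C{u,v} is {u^2*v^2 - 2*u^2*v + 3*u^2 + 4*u*v^2 - u*v + u + v^2, u^3 + 3*u^2*v - 5*u^2 - 7*u*v^2 + 2*u*v - 2*u - 2*v^2, u + v^3 + v^2}; counting standard monomials gives mu = 8. Corank 1: A-series; mu = 8 gives A_8.

A_{8}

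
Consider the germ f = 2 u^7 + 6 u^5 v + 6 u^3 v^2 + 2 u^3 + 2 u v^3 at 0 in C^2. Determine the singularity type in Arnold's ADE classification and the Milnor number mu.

The Hessian of f at 0 has rank 0. Corank 2; j^3 = 2*u^3 is a perfect cube, so E-series; the 4-jet and mu = 7 give E_7.

Type E7, Milnor number mu = 7.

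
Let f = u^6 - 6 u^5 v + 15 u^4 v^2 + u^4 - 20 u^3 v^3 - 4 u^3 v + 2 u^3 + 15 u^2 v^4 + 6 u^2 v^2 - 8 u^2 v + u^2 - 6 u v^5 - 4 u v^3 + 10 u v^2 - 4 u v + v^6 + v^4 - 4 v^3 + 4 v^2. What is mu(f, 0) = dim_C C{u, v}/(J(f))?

5

The Hessian of f at 0 has rank 1. Corank 1: A-series; mu = 5 gives A_5.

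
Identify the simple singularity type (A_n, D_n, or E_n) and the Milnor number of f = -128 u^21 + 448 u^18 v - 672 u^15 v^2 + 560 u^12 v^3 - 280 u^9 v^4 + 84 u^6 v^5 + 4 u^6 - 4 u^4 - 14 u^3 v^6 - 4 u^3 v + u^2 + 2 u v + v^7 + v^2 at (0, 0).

The Hessian of f at 0 has rank 1. Corank 1: A-series; mu = 6 gives A_6.

Type A_6, Milnor number mu = 6.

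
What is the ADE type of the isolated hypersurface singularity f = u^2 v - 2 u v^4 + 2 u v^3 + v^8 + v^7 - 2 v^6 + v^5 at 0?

The Hessian of f at 0 has rank 0. Corank 2; j^3 = u^2*v has shape L^2 M (L != M), so D-series; mu = 9 gives D_9.

D_9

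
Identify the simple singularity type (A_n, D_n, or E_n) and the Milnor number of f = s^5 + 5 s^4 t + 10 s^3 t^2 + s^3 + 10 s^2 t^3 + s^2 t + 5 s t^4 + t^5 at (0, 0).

The Hessian of f at 0 is [[0, 0], [0, 0]] with rank 0, so corank 2. A Groebner basis of the Jacobian ideal J(f) in C{s,t} is {-s*t/5 + t^4, s*t^2, s^2 + s*t}; counting standard monomials gives mu = 6. Corank 2; j^3 = s^2*(s + t) has shape L^2 M (L != M), so D-series; mu = 6 gives D_6.

Type D_{6}, Milnor number mu = 6.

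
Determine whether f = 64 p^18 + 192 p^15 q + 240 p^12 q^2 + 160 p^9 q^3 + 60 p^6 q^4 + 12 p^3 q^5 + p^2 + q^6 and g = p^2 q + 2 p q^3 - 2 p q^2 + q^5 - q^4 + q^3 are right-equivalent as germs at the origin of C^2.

The Hessian of f at 0 is [[2, 0], [0, 0]] with rank 1, so corank 1. A Groebner basis of the Jacobian ideal J(f) in C{p,q} is {q^5, p}; counting standard monomials gives mu = 5. Corank 1: A-series; mu = 5 gives A_5. The Hessian of g at 0 is [[0, 0], [0, 0]] with rank 0, so corank 2. A Groebner basis of the Jacobian ideal J(g) in C{p,q} is {p*q^2 + p*q - q^2, p*q + q^3 - q^2, p^2 - 6*p*q + 5*q^2}; counting standard monomials gives mu = 5. Corank 2; j^3 = q*(p - q)^2 has shape L^2 M (L != M), so D-series; mu = 5 gives D_5. f is A_5 but g is D_5, hence not right-equivalent.

No.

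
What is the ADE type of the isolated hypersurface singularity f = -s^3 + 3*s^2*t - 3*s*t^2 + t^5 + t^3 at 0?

E_{8}

The Hessian of f at 0 has rank 0. Corank 2; j^3 = -(s - t)^3 is a perfect cube, so E-series; the 5-jet and mu = 8 give E_8.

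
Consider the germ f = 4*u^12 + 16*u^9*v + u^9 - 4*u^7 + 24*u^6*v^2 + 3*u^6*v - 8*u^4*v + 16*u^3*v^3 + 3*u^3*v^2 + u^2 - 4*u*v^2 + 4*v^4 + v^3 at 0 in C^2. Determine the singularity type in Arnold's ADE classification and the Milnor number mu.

The Hessian of f at 0 is [[2, 0], [0, 0]] with rank 1, so corank 1. A Groebner basis of the Jacobian ideal J(f) in C{u,v} is {v^2, u}; counting standard monomials gives mu = 2. Corank 1: A-series; mu = 2 gives A_2.

Type A_2, Milnor number mu = 2.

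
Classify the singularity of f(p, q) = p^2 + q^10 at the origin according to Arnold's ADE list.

A9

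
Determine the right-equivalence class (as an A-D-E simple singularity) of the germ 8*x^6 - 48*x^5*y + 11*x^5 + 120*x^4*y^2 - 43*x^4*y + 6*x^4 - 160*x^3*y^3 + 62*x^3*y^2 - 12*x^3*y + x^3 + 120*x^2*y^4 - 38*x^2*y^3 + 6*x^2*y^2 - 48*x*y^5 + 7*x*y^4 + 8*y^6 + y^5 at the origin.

The Hessian of f at 0 has rank 0. Corank 2; j^3 = x^3 is a perfect cube, so E-series; the 5-jet and mu = 8 give E_8.

E_{8}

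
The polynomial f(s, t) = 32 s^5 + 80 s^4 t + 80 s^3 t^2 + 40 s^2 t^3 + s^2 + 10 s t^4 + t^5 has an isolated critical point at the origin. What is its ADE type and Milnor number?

The Hessian of f at 0 is [[2, 0], [0, 0]] with rank 1, so corank 1. A Groebner basis of the Jacobian ideal J(f) in C{s,t} is {t^4, s}; counting standard monomials gives mu = 4. Corank 1: A-series; mu = 4 gives A_4.

Type A4, Milnor number mu = 4.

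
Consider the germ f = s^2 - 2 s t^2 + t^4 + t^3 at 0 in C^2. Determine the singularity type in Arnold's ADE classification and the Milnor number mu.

Type A_{2}, Milnor number mu = 2.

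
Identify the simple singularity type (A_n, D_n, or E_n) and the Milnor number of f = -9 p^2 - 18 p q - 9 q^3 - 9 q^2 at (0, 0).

The Hessian of f at 0 is [[-18, -18], [-18, -18]] with rank 1, so corank 1. A Groebner basis of the Jacobian ideal J(f) in C{p,q} is {q^2, p + q}; counting standard monomials gives mu = 2. Corank 1: A-series; mu = 2 gives A_2.

Type A_{2}, Milnor number mu = 2.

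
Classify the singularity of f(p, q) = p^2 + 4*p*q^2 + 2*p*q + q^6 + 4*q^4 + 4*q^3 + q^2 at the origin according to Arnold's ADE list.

A5

The Hessian of f at 0 has rank 1. Corank 1: A-series; mu = 5 gives A_5.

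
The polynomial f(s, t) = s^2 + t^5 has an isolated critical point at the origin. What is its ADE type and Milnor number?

Type A_{4}, Milnor number mu = 4.

The Hessian of f at 0 has rank 1. Corank 1: A-series; mu = 4 gives A_4.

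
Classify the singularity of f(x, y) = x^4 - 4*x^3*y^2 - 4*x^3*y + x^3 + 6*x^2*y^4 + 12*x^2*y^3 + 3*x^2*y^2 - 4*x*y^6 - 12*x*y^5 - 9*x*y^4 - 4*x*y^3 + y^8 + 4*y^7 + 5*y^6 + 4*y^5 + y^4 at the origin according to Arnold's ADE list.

E_6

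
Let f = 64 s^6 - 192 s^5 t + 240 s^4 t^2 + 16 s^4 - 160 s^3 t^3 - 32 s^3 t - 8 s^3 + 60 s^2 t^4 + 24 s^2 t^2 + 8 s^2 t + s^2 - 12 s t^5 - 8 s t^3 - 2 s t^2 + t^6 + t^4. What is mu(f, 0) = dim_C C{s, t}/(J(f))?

The Hessian of f at 0 has rank 1. Corank 1: A-series; mu = 5 gives A_5.

5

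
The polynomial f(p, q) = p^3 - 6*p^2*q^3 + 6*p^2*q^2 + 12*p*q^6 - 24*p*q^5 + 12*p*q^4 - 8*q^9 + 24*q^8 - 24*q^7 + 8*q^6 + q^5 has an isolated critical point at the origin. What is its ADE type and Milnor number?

Type E8, Milnor number mu = 8.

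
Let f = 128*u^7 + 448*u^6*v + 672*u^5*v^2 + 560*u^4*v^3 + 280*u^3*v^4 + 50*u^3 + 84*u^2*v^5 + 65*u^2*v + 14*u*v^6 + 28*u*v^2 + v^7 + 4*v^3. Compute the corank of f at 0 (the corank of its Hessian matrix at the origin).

2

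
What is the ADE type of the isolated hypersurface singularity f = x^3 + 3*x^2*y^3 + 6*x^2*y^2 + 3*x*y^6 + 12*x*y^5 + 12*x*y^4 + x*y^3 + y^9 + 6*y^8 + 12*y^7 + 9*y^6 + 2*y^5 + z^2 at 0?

E7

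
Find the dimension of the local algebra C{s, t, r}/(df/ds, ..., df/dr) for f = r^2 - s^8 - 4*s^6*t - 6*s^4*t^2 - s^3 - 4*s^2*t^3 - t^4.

6

The Hessian of f at 0 has rank 1. Corank 2; j^3 = -s^3 is a perfect cube, so E-series; the 4-jet and mu = 6 give E_6.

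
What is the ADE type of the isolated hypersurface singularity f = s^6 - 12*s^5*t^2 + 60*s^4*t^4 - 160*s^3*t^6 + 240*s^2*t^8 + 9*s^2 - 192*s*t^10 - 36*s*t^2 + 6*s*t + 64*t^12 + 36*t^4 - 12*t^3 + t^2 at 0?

The Hessian of f at 0 is [[18, 6], [6, 2]] with rank 1, so corank 1. A Groebner basis of the Jacobian ideal J(f) in C{s,t} is {s^3 - s^2/6 - 5*s*t/54 - s/162 - t/486, s^2*t + s^2/3 + s*t/6 + s/108 + t/324, -s/2 + t^2 - t/6}; counting standard monomials gives mu = 5. Corank 1: A-series; mu = 5 gives A_5.

A_{5}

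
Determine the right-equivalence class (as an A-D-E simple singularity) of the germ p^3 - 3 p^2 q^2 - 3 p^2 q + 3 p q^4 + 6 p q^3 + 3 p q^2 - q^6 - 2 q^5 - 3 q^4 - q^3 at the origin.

E8

The Hessian of f at 0 has rank 0. Corank 2; j^3 = (p - q)^3 is a perfect cube, so E-series; the 5-jet and mu = 8 give E_8.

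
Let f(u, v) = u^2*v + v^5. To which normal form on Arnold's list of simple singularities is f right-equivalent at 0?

D_6

The Hessian of f at 0 has rank 0. Corank 2; j^3 = u^2*v has shape L^2 M (L != M), so D-series; mu = 6 gives D_6.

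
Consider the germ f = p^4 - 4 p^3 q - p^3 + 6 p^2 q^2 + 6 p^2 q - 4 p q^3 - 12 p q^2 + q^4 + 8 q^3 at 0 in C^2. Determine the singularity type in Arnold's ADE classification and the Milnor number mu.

Type E6, Milnor number mu = 6.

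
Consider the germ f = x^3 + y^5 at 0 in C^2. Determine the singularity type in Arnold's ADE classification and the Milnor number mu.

Type E_8, Milnor number mu = 8.

The Hessian of f at 0 is [[0, 0], [0, 0]] with rank 0, so corank 2. A Groebner basis of the Jacobian ideal J(f) in C{x,y} is {y^4, x^2}; counting standard monomials gives mu = 8. Corank 2; j^3 = x^3 is a perfect cube, so E-series; the 5-jet and mu = 8 give E_8.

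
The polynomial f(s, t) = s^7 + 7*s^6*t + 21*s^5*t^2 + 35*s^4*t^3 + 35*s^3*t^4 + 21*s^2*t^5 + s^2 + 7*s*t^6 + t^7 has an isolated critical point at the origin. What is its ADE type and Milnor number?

Type A_6, Milnor number mu = 6.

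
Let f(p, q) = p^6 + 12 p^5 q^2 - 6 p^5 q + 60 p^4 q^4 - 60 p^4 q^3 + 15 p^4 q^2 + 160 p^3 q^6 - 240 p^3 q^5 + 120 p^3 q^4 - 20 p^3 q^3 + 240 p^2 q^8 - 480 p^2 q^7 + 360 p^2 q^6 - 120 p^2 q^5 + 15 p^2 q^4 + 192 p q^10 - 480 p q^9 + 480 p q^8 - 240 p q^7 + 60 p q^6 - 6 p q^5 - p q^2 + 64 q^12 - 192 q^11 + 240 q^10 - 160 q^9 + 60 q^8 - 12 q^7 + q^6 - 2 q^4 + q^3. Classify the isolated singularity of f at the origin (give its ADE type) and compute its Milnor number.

Type D_{7}, Milnor number mu = 7.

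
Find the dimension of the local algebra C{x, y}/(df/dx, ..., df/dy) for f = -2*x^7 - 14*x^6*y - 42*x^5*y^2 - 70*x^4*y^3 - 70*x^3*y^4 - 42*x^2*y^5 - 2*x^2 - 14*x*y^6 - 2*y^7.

6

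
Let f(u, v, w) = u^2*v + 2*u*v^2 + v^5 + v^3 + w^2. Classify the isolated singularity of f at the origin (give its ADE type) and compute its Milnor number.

The Hessian of f at 0 has rank 1. Corank 2; j^3 = v*(u + v)^2 has shape L^2 M (L != M), so D-series; mu = 6 gives D_6.

Type D6, Milnor number mu = 6.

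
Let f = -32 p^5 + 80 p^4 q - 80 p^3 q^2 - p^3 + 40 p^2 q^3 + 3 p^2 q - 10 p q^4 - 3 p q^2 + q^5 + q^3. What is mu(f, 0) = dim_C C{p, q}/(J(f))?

8

The Hessian of f at 0 has rank 0. Corank 2; j^3 = -(p - q)^3 is a perfect cube, so E-series; the 5-jet and mu = 8 give E_8.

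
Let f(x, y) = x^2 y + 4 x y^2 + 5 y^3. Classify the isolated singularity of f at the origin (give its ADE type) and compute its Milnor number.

The Hessian of f at 0 is [[0, 0], [0, 0]] with rank 0, so corank 2. A Groebner basis of the Jacobian ideal J(f) in C{x,y} is {y^3, x^2 - y^2, x*y + 2*y^2}; counting standard monomials gives mu = 4. Corank 2; j^3 = y*(x^2 + 4*x*y + 5*y^2) splits into three distinct lines over C (the quadratic factor has nonzero discriminant), so D_4.

Type D_{4}, Milnor number mu = 4.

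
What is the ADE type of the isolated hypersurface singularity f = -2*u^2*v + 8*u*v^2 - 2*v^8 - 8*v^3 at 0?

The Hessian of f at 0 is [[0, 0], [0, 0]] with rank 0, so corank 2. A Groebner basis of the Jacobian ideal J(f) in C{u,v} is {u^2/8 + v^7 - v^2/2, u^3 - 8*v^3, u*v - 2*v^2}; counting standard monomials gives mu = 9. Corank 2; j^3 = -2*v*(u - 2*v)^2 has shape L^2 M (L != M), so D-series; mu = 9 gives D_9.

D9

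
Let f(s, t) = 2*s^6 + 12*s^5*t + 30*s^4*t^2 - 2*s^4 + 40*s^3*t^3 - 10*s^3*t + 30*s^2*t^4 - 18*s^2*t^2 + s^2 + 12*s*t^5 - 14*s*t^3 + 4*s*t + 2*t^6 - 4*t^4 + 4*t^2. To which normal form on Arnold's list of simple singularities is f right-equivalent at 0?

A5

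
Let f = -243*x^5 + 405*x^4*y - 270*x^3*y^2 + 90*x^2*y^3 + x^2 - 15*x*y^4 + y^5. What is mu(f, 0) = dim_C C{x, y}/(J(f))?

The Hessian of f at 0 has rank 1. Corank 1: A-series; mu = 4 gives A_4.

4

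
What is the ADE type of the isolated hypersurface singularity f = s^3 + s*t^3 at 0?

E7

The Hessian of f at 0 has rank 0. Corank 2; j^3 = s^3 is a perfect cube, so E-series; the 4-jet and mu = 7 give E_7.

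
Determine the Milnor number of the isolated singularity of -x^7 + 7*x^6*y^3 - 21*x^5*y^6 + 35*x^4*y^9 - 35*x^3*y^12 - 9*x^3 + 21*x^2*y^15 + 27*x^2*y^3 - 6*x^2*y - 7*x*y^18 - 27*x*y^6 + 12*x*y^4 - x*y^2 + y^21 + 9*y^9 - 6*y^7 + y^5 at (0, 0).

8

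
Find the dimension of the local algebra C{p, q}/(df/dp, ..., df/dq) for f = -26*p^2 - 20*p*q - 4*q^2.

1

The Hessian of f at 0 has rank 2. Corank 0: nondegenerate Morse point, so A_1.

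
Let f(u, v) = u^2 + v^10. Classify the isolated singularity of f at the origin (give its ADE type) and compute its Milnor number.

Type A_{9}, Milnor number mu = 9.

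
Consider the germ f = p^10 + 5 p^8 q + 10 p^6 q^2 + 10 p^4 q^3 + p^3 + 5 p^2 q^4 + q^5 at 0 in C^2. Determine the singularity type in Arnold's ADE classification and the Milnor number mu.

The Hessian of f at 0 has rank 0. Corank 2; j^3 = p^3 is a perfect cube, so E-series; the 5-jet and mu = 8 give E_8.

Type E_8, Milnor number mu = 8.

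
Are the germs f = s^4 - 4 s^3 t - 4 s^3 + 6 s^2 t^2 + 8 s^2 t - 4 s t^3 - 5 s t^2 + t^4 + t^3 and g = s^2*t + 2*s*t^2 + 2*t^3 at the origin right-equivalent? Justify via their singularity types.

No.

The Hessian of f at 0 has rank 0. Corank 2; j^3 = -(s - t)*(2*s - t)^2 has shape L^2 M (L != M), so D-series; mu = 5 gives D_5. The Hessian of g at 0 has rank 0. Corank 2; j^3 = t*(s^2 + 2*s*t + 2*t^2) splits into three distinct lines over C (the quadratic factor has nonzero discriminant), so D_4. f is D_5 but g is D_4, hence not right-equivalent.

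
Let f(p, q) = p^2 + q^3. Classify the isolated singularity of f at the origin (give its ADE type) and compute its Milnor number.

Type A_{2}, Milnor number mu = 2.

The Hessian of f at 0 has rank 1. Corank 1: A-series; mu = 2 gives A_2.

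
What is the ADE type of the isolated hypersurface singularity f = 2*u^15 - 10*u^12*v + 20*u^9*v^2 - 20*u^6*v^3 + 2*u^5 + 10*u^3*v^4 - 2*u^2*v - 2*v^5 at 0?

The Hessian of f at 0 is [[0, 0], [0, 0]] with rank 0, so corank 2. A Groebner basis of the Jacobian ideal J(f) in C{u,v} is {u^2/5 + v^4, u^3, u*v}; counting standard monomials gives mu = 6. Corank 2; j^3 = -2*u^2*v has shape L^2 M (L != M), so D-series; mu = 6 gives D_6.

D_{6}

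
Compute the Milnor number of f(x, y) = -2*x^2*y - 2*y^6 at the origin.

7

The Hessian of f at 0 is [[0, 0], [0, 0]] with rank 0, so corank 2. A Groebner basis of the Jacobian ideal J(f) in C{x,y} is {x^2/6 + y^5, x^3, x*y}; counting standard monomials gives mu = 7. Corank 2; j^3 = -2*x^2*y has shape L^2 M (L != M), so D-series; mu = 7 gives D_7.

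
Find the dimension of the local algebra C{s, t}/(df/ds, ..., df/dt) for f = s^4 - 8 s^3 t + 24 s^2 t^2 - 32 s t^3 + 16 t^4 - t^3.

6

The Hessian of f at 0 is [[0, 0], [0, 0]] with rank 0, so corank 2. A Groebner basis of the Jacobian ideal J(f) in C{s,t} is {s^3 - 6*s^2*t, t^2}; counting standard monomials gives mu = 6. Corank 2; j^3 = -t^3 is a perfect cube, so E-series; the 4-jet and mu = 6 give E_6.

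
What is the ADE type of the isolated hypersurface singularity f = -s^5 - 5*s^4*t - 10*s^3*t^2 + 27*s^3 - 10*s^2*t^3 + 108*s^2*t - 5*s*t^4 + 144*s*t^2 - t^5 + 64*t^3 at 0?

The Hessian of f at 0 has rank 0. Corank 2; j^3 = (3*s + 4*t)^3 is a perfect cube, so E-series; the 5-jet and mu = 8 give E_8.

E8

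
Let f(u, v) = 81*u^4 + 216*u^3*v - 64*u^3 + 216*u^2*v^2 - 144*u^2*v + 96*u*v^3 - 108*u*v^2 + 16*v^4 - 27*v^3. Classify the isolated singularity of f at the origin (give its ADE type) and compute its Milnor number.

Type E_6, Milnor number mu = 6.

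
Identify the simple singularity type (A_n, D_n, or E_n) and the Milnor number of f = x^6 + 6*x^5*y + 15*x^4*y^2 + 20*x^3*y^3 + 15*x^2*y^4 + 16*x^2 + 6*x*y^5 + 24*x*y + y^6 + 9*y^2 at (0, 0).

The Hessian of f at 0 is [[32, 24], [24, 18]] with rank 1, so corank 1. A Groebner basis of the Jacobian ideal J(f) in C{x,y} is {y^5, x + 3*y/4}; counting standard monomials gives mu = 5. Corank 1: A-series; mu = 5 gives A_5.

Type A_5, Milnor number mu = 5.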